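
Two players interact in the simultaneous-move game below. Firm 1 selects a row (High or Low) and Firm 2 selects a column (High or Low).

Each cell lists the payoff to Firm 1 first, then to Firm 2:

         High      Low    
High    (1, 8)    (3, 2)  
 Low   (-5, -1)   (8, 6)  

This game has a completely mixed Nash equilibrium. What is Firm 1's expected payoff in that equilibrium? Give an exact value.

23/11

First find y, the probability Firm 2 plays High, from Firm 1's indifference between High and Low: y + 3(1−y) = −5y + 8(1−y), giving y = 5/11.
Since Firm 1 is indifferent in equilibrium, Firm 1's expected payoff equals the payoff from either row against (5/11, 6/11). Using High: (5/11) + 3(6/11) = 23/11.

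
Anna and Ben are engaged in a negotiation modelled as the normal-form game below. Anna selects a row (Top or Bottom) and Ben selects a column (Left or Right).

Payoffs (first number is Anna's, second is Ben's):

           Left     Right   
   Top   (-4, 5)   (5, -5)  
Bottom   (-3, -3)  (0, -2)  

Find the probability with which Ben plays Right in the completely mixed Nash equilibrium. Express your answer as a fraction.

Let q be the probability that Ben plays Left. In a completely mixed equilibrium, Anna must be indifferent between Top and Bottom.
Anna's expected payoff from Top is −4q + 5(1−q); from Bottom it is −3q.
Setting these equal: −9q + 5 = −3q, so q = 5/6.
Therefore Ben plays Right with probability 1 − 5/6 = 1/6.

1/6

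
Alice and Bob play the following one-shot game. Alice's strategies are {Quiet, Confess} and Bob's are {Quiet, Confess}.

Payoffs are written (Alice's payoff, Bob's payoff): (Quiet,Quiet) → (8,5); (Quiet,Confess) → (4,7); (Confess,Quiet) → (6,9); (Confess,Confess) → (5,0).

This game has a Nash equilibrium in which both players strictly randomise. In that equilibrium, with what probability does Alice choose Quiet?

9/11

Let x be the probability that Alice plays Quiet. In a completely mixed equilibrium, Bob must be indifferent between Quiet and Confess.
Bob's expected payoff from Quiet is 5x + 9(1−x); from Confess it is 7x.
Setting these equal: −4x + 9 = 7x, so x = 9/11.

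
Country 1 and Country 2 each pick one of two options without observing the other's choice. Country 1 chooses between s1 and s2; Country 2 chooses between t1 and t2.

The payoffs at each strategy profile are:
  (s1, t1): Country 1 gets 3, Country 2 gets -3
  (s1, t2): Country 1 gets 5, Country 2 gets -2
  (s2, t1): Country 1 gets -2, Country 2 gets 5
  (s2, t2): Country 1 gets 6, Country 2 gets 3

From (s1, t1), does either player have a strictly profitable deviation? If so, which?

Country 1 at (s1, t1) earns 3; deviating to s2 yields -2 — not better.
Country 2 earns -3; deviating to t2 yields -2 — a strict improvement.
Only Country 2 has a strictly profitable deviation.

Country 2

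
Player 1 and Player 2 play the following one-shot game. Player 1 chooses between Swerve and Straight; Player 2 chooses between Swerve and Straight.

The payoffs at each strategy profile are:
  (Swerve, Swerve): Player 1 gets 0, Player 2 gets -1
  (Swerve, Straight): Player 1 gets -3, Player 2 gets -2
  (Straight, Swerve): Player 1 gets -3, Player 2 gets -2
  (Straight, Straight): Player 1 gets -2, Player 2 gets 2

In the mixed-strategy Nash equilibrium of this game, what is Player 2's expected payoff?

-6/5

First find x, the probability Player 1 plays Swerve, from Player 2's indifference between Swerve and Straight: −x − 2(1−x) = −2x + 2(1−x), giving x = 4/5.
Since Player 2 is indifferent in equilibrium, Player 2's expected payoff equals the payoff from either column against (4/5, 1/5). Using Swerve: −(4/5) − 2(1/5) = -6/5.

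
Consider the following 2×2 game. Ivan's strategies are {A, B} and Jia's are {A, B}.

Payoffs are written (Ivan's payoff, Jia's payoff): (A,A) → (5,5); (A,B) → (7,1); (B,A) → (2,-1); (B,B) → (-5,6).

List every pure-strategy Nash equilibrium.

(A, A): Ivan gets 5 ≥ 2 from B, and Jia gets 5 ≥ 1 from B — Nash equilibrium.
(A, B): Jia prefers A (5 > 1) — not an equilibrium.
(B, A): Ivan prefers A (5 > 2); Jia prefers B (6 > -1) — not an equilibrium.
(B, B): Ivan prefers A (7 > -5) — not an equilibrium.

(A, A)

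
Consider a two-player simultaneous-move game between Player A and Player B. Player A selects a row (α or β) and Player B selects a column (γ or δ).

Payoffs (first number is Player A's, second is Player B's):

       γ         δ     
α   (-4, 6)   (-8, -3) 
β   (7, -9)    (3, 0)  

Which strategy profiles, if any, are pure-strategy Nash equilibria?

(α, γ): Player A prefers β (7 > -4) — not an equilibrium.
(α, δ): Player A prefers β (3 > -8); Player B prefers γ (6 > -3) — not an equilibrium.
(β, γ): Player B prefers δ (0 > -9) — not an equilibrium.
(β, δ): Player A gets 3 ≥ -8 from α, and Player B gets 0 ≥ -9 from γ — Nash equilibrium.

(β, δ)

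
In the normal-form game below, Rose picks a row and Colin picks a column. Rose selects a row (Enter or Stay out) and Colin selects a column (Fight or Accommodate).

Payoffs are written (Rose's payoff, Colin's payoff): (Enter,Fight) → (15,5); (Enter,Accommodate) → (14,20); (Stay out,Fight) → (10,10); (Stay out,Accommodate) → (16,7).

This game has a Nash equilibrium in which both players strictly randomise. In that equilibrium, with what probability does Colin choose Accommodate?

Let c be the probability that Colin plays Fight. In a completely mixed equilibrium, Rose must be indifferent between Enter and Stay out.
Rose's expected payoff from Enter is 15c + 14(1−c); from Stay out it is 10c + 16(1−c).
Setting these equal: c + 14 = −6c + 16, so c = 2/7.
Therefore Colin plays Accommodate with probability 1 − 2/7 = 5/7.

5/7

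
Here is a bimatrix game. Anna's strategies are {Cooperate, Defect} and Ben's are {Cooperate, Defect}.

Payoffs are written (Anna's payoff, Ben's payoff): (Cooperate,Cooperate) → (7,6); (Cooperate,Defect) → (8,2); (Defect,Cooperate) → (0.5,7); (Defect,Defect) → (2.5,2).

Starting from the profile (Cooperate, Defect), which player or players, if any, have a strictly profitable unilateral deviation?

Anna at (Cooperate, Defect) earns 8; deviating to Defect yields 2.5 — not better.
Ben earns 2; deviating to Cooperate yields 6 — a strict improvement.
Only Ben has a strictly profitable deviation.

Ben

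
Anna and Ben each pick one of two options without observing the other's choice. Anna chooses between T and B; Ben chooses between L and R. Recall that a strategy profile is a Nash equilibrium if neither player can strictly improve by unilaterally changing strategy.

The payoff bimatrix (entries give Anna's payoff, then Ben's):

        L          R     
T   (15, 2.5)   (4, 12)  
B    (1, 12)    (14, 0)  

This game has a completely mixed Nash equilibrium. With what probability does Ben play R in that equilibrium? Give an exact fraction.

Let c be the probability that Ben plays L. In a completely mixed equilibrium, Anna must be indifferent between T and B.
Anna's expected payoff from T is 15c + 4(1−c); from B it is c + 14(1−c).
Setting these equal: 11c + 4 = −13c + 14, so c = 5/12.
Therefore Ben plays R with probability 1 − 5/12 = 7/12.

7/12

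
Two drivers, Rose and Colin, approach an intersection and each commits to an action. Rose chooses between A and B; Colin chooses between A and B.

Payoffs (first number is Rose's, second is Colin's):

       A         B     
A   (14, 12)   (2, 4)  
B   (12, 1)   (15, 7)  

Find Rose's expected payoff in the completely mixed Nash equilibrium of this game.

62/5

First find q, the probability Colin plays A, from Rose's indifference between A and B: 14q + 2(1−q) = 12q + 15(1−q), giving q = 13/15.
Since Rose is indifferent in equilibrium, Rose's expected payoff equals the payoff from either row against (13/15, 2/15). Using A: 14(13/15) + 2(2/15) = 62/5.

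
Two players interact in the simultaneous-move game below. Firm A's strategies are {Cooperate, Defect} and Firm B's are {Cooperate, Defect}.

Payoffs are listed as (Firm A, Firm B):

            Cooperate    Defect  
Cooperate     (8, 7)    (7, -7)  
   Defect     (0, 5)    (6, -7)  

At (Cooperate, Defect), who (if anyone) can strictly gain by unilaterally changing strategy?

Firm B

Firm A at (Cooperate, Defect) earns 7; deviating to Defect yields 6 — not better.
Firm B earns -7; deviating to Cooperate yields 7 — a strict improvement.
Only Firm B has a strictly profitable deviation.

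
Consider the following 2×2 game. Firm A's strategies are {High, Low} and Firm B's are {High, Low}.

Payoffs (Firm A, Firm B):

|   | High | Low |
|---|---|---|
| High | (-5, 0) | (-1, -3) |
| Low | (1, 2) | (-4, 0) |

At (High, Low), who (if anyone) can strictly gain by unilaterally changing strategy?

Firm B

Firm A at (High, Low) earns -1; deviating to Low yields -4 — not better.
Firm B earns -3; deviating to High yields 0 — a strict improvement.
Only Firm B has a strictly profitable deviation.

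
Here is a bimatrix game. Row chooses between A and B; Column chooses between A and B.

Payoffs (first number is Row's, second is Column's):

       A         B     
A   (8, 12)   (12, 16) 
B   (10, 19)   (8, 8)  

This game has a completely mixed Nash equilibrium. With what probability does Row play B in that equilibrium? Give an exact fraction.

4/15

Let r be the probability that Row plays A. In a completely mixed equilibrium, Column must be indifferent between A and B.
Column's expected payoff from A is 12r + 19(1−r); from B it is 16r + 8(1−r).
Setting these equal: −7r + 19 = 8r + 8, so r = 11/15.
Therefore Row plays B with probability 1 − 11/15 = 4/15.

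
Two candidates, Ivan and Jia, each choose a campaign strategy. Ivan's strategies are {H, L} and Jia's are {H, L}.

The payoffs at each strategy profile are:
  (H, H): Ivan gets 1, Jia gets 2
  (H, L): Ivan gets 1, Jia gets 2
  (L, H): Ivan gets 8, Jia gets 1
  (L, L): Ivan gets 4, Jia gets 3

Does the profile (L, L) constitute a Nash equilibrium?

Yes

At (L, L), Ivan earns 4; switching to H would give 1, so Ivan has no profitable deviation.
Jia earns 3; switching to H would give 1, so Jia has no profitable deviation.
Neither player can gain by a unilateral deviation, so this profile is a Nash equilibrium.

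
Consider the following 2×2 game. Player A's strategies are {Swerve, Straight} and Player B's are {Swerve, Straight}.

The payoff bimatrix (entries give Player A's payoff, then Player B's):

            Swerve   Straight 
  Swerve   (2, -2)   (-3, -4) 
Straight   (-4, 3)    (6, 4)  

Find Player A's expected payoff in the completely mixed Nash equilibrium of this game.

First find q, the probability Player B plays Swerve, from Player A's indifference between Swerve and Straight: 2q − 3(1−q) = −4q + 6(1−q), giving q = 3/5.
Since Player A is indifferent in equilibrium, Player A's expected payoff equals the payoff from either row against (3/5, 2/5). Using Swerve: 2(3/5) − 3(2/5) = 0.

0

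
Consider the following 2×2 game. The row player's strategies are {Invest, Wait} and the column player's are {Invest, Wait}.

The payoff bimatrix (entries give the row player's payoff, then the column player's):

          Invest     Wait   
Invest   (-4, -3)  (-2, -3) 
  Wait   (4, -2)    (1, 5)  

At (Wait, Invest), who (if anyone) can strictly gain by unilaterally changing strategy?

The row player at (Wait, Invest) earns 4; deviating to Invest yields -4 — not better.
The column player earns -2; deviating to Wait yields 5 — a strict improvement.
Only the column player has a strictly profitable deviation.

The column player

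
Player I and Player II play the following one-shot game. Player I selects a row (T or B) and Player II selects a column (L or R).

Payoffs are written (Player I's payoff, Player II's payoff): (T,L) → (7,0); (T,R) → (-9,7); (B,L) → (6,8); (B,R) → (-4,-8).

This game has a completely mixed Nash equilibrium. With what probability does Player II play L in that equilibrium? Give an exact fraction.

5/6

Let q be the probability that Player II plays L. In a completely mixed equilibrium, Player I must be indifferent between T and B.
Player I's expected payoff from T is 7q − 9(1−q); from B it is 6q − 4(1−q).
Setting these equal: 16q − 9 = 10q − 4, so q = 5/6.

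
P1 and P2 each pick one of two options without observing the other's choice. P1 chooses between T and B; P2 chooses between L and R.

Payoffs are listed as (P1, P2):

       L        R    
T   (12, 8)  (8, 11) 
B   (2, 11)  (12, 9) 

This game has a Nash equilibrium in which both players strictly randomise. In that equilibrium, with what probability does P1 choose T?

2/5

Let r be the probability that P1 plays T. In a completely mixed equilibrium, P2 must be indifferent between L and R.
P2's expected payoff from L is 8r + 11(1−r); from R it is 11r + 9(1−r).
Setting these equal: −3r + 11 = 2r + 9, so r = 2/5.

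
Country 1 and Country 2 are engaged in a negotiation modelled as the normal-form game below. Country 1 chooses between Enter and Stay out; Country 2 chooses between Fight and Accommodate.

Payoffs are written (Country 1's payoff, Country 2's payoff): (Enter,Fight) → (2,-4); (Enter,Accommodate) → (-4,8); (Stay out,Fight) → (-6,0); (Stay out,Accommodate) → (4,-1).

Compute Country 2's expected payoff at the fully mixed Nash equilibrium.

-4/13

First find x, the probability Country 1 plays Enter, from Country 2's indifference between Fight and Accommodate: −4x = 8x − (1−x), giving x = 1/13.
Since Country 2 is indifferent in equilibrium, Country 2's expected payoff equals the payoff from either column against (1/13, 12/13). Using Fight: −4(1/13) = -4/13.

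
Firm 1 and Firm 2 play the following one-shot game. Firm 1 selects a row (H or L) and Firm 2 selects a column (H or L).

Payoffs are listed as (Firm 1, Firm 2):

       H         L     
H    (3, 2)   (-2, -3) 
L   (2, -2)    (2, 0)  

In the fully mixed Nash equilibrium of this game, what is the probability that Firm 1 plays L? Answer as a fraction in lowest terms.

5/7

Let r be the probability that Firm 1 plays H. In a completely mixed equilibrium, Firm 2 must be indifferent between H and L.
Firm 2's expected payoff from H is 2r − 2(1−r); from L it is −3r.
Setting these equal: 4r − 2 = −3r, so r = 2/7.
Therefore Firm 1 plays L with probability 1 − 2/7 = 5/7.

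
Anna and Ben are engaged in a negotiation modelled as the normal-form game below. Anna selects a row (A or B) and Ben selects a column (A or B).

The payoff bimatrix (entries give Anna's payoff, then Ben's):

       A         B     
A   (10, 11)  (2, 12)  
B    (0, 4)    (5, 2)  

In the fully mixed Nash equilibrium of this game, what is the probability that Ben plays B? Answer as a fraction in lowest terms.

Let q be the probability that Ben plays A. In a completely mixed equilibrium, Anna must be indifferent between A and B.
Anna's expected payoff from A is 10q + 2(1−q); from B it is 5(1−q).
Setting these equal: 8q + 2 = −5q + 5, so q = 3/13.
Therefore Ben plays B with probability 1 − 3/13 = 10/13.

10/13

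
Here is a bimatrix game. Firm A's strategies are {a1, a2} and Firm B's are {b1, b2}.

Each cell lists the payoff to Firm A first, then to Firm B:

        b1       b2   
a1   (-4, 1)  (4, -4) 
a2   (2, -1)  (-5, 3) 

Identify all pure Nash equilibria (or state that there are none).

none

(a1, b1): Firm A prefers a2 (2 > -4) — not an equilibrium.
(a1, b2): Firm B prefers b1 (1 > -4) — not an equilibrium.
(a2, b1): Firm B prefers b2 (3 > -1) — not an equilibrium.
(a2, b2): Firm A prefers a1 (4 > -5) — not an equilibrium.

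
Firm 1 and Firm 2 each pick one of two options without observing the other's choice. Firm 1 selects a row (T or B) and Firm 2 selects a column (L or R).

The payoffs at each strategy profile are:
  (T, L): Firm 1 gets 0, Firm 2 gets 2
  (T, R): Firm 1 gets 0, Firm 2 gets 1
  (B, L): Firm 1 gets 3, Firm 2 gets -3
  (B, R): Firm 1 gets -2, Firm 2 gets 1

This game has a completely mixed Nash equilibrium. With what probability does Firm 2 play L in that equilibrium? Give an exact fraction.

Let c be the probability that Firm 2 plays L. In a completely mixed equilibrium, Firm 1 must be indifferent between T and B.
Firm 1's expected payoff from T is 0; from B it is 3c − 2(1−c).
Setting these equal: 0 = 5c − 2, so c = 2/5.

2/5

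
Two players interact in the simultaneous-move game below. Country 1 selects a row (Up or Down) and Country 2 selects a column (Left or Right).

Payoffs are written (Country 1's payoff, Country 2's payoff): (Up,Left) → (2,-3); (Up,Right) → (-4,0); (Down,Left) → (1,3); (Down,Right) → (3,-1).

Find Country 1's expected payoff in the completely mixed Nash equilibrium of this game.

5/4

First find y, the probability Country 2 plays Left, from Country 1's indifference between Up and Down: 2y − 4(1−y) = y + 3(1−y), giving y = 7/8.
Since Country 1 is indifferent in equilibrium, Country 1's expected payoff equals the payoff from either row against (7/8, 1/8). Using Up: 2(7/8) − 4(1/8) = 5/4.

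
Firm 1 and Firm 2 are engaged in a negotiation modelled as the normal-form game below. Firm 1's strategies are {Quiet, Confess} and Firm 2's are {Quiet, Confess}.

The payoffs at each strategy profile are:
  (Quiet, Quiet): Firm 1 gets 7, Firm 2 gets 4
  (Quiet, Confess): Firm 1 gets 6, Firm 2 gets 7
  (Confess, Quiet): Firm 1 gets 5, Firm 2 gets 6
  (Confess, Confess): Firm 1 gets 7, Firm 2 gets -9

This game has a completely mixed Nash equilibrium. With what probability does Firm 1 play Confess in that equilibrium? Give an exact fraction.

Let p be the probability that Firm 1 plays Quiet. In a completely mixed equilibrium, Firm 2 must be indifferent between Quiet and Confess.
Firm 2's expected payoff from Quiet is 4p + 6(1−p); from Confess it is 7p − 9(1−p).
Setting these equal: −2p + 6 = 16p − 9, so p = 5/6.
Therefore Firm 1 plays Confess with probability 1 − 5/6 = 1/6.

1/6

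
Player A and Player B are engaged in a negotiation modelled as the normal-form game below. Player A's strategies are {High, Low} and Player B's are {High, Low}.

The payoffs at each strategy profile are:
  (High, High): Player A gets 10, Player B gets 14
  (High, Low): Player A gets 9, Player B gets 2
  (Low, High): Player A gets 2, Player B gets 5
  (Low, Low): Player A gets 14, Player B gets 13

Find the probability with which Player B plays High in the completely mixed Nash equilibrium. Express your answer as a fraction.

Let c be the probability that Player B plays High. In a completely mixed equilibrium, Player A must be indifferent between High and Low.
Player A's expected payoff from High is 10c + 9(1−c); from Low it is 2c + 14(1−c).
Setting these equal: c + 9 = −12c + 14, so c = 5/13.

5/13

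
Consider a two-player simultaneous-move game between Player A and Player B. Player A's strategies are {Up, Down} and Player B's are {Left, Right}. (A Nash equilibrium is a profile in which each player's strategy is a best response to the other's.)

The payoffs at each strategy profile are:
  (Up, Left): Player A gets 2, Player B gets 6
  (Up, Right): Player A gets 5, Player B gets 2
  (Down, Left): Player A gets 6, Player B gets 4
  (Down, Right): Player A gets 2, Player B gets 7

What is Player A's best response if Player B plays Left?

Against Left, Player A earns 2 from Up and 6 from Down.
So Down is the best response.

Down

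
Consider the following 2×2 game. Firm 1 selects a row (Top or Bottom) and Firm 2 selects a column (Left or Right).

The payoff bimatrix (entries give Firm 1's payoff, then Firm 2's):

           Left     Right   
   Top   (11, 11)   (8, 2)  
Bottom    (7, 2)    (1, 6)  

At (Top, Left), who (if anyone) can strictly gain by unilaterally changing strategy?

Neither

Firm 1 at (Top, Left) earns 11; deviating to Bottom yields 7 — not better.
Firm 2 earns 11; deviating to Right yields 2 — not better.
Neither player can strictly improve; the profile is a Nash equilibrium.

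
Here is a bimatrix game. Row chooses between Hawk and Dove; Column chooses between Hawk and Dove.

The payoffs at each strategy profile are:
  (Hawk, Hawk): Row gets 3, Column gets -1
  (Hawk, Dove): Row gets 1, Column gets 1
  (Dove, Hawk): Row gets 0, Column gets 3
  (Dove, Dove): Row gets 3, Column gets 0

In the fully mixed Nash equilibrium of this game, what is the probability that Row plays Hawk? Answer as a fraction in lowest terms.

Let r be the probability that Row plays Hawk. In a completely mixed equilibrium, Column must be indifferent between Hawk and Dove.
Column's expected payoff from Hawk is −r + 3(1−r); from Dove it is r.
Setting these equal: −4r + 3 = r, so r = 3/5.

3/5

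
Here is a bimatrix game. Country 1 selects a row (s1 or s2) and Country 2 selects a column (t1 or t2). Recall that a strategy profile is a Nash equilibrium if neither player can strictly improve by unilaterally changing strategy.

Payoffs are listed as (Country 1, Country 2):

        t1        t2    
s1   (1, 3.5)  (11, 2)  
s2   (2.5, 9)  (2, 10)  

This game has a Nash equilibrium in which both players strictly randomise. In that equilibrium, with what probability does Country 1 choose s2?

3/5

Let x be the probability that Country 1 plays s1. In a completely mixed equilibrium, Country 2 must be indifferent between t1 and t2.
Country 2's expected payoff from t1 is 3.5x + 9(1−x); from t2 it is 2x + 10(1−x).
Setting these equal: −5.5x + 9 = −8x + 10, so x = 2/5.
Therefore Country 1 plays s2 with probability 1 − 2/5 = 3/5.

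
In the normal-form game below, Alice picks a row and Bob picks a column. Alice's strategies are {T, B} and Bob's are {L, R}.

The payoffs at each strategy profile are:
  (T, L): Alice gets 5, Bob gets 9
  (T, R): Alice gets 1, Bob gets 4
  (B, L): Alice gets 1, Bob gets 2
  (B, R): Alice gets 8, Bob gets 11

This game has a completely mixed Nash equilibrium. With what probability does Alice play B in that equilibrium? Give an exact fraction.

5/14

Let x be the probability that Alice plays T. In a completely mixed equilibrium, Bob must be indifferent between L and R.
Bob's expected payoff from L is 9x + 2(1−x); from R it is 4x + 11(1−x).
Setting these equal: 7x + 2 = −7x + 11, so x = 9/14.
Therefore Alice plays B with probability 1 − 9/14 = 5/14.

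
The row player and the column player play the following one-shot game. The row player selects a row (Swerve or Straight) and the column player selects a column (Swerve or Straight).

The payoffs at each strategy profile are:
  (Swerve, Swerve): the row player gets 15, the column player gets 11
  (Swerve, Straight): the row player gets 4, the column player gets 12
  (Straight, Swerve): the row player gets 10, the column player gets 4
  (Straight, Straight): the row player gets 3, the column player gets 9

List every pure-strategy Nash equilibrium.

(Swerve, Swerve): the column player prefers Straight (12 > 11) — not an equilibrium.
(Swerve, Straight): the row player gets 4 ≥ 3 from Straight, and the column player gets 12 ≥ 11 from Swerve — Nash equilibrium.
(Straight, Swerve): the row player prefers Swerve (15 > 10); the column player prefers Straight (9 > 4) — not an equilibrium.
(Straight, Straight): the row player prefers Swerve (4 > 3) — not an equilibrium.

(Swerve, Straight)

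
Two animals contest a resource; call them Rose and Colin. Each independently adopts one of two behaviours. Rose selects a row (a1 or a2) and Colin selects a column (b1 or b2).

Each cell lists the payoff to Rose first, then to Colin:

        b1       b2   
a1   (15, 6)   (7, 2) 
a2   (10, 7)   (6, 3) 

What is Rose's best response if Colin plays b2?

a1

Against b2, Rose earns 7 from a1 and 6 from a2.
So a1 is the best response.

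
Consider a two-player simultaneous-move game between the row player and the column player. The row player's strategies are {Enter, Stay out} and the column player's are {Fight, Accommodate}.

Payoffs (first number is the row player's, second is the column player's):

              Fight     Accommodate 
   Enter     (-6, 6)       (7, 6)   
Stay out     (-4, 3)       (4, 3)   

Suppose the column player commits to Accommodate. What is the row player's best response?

Against Accommodate, the row player earns 7 from Enter and 4 from Stay out.
So Enter is the best response.

Enter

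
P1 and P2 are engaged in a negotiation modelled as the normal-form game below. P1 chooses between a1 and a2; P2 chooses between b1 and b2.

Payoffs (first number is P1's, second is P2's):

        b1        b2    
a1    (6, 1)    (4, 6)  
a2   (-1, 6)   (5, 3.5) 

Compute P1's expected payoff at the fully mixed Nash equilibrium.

17/4

First find y, the probability P2 plays b1, from P1's indifference between a1 and a2: 6y + 4(1−y) = −y + 5(1−y), giving y = 1/8.
Since P1 is indifferent in equilibrium, P1's expected payoff equals the payoff from either row against (1/8, 7/8). Using a1: 6(1/8) + 4(7/8) = 17/4.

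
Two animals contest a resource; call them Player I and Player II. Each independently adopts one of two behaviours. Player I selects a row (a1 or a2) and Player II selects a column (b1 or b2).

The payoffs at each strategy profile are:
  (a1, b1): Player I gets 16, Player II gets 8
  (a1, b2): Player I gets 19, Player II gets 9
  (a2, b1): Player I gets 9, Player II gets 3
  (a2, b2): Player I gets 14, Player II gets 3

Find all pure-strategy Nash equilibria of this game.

(a1, b2)

(a1, b1): Player II prefers b2 (9 > 8) — not an equilibrium.
(a1, b2): Player I gets 19 ≥ 14 from a2, and Player II gets 9 ≥ 8 from b1 — Nash equilibrium.
(a2, b1): Player I prefers a1 (16 > 9) — not an equilibrium.
(a2, b2): Player I prefers a1 (19 > 14) — not an equilibrium.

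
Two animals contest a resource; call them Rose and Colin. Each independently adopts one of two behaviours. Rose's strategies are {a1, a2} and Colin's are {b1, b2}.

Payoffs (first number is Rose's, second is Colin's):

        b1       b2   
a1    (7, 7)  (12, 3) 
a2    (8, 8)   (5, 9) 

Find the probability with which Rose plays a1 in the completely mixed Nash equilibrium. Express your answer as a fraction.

Let x be the probability that Rose plays a1. In a completely mixed equilibrium, Colin must be indifferent between b1 and b2.
Colin's expected payoff from b1 is 7x + 8(1−x); from b2 it is 3x + 9(1−x).
Setting these equal: −x + 8 = −6x + 9, so x = 1/5.

1/5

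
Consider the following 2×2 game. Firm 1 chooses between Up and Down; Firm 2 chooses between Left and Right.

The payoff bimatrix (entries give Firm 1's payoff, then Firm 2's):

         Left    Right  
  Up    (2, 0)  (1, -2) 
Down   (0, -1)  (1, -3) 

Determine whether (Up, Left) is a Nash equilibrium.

Yes

At (Up, Left), Firm 1 earns 2; switching to Down would give 0, so Firm 1 has no profitable deviation.
Firm 2 earns 0; switching to Right would give -2, so Firm 2 has no profitable deviation.
Neither player can gain by a unilateral deviation, so this profile is a Nash equilibrium.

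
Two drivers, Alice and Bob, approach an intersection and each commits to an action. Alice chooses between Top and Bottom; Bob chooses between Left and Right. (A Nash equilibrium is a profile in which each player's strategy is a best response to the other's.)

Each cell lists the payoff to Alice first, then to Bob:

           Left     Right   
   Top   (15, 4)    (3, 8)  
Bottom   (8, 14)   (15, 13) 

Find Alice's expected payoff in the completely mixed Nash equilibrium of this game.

201/19

First find y, the probability Bob plays Left, from Alice's indifference between Top and Bottom: 15y + 3(1−y) = 8y + 15(1−y), giving y = 12/19.
Since Alice is indifferent in equilibrium, Alice's expected payoff equals the payoff from either row against (12/19, 7/19). Using Top: 15(12/19) + 3(7/19) = 201/19.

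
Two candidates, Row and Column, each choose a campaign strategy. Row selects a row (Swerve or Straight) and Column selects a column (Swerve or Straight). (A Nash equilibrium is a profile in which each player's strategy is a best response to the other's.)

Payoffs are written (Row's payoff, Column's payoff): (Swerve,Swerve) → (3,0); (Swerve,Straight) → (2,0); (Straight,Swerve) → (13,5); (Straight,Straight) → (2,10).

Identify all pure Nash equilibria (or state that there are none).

(Swerve, Swerve): Row prefers Straight (13 > 3) — not an equilibrium.
(Swerve, Straight): Row gets 2 ≥ 2 from Straight, and Column gets 0 ≥ 0 from Swerve — Nash equilibrium.
(Straight, Swerve): Column prefers Straight (10 > 5) — not an equilibrium.
(Straight, Straight): Row gets 2 ≥ 2 from Swerve, and Column gets 10 ≥ 5 from Swerve — Nash equilibrium.

(Swerve, Straight) and (Straight, Straight)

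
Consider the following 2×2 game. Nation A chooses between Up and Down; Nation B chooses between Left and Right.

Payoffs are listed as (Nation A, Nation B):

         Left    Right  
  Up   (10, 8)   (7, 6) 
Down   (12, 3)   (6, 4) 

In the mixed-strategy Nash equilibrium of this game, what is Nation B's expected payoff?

14/3

First find x, the probability Nation A plays Up, from Nation B's indifference between Left and Right: 8x + 3(1−x) = 6x + 4(1−x), giving x = 1/3.
Since Nation B is indifferent in equilibrium, Nation B's expected payoff equals the payoff from either column against (1/3, 2/3). Using Left: 8(1/3) + 3(2/3) = 14/3.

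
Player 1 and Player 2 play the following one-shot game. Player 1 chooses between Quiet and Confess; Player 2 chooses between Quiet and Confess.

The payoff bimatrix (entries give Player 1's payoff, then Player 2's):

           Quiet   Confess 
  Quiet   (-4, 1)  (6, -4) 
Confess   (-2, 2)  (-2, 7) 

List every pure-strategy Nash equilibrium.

(Quiet, Quiet): Player 1 prefers Confess (-2 > -4) — not an equilibrium.
(Quiet, Confess): Player 2 prefers Quiet (1 > -4) — not an equilibrium.
(Confess, Quiet): Player 2 prefers Confess (7 > 2) — not an equilibrium.
(Confess, Confess): Player 1 prefers Quiet (6 > -2) — not an equilibrium.

none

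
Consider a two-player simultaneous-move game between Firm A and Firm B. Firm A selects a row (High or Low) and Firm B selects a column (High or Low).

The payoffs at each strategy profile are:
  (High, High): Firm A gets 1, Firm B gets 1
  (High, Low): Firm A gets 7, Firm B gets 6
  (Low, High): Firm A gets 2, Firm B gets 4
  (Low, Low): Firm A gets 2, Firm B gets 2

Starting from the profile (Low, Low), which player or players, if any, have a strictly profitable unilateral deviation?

Both

Firm A at (Low, Low) earns 2; deviating to High yields 7 — a strict improvement.
Firm B earns 2; deviating to High yields 4 — a strict improvement.
Both Firm A and Firm B have strictly profitable deviations.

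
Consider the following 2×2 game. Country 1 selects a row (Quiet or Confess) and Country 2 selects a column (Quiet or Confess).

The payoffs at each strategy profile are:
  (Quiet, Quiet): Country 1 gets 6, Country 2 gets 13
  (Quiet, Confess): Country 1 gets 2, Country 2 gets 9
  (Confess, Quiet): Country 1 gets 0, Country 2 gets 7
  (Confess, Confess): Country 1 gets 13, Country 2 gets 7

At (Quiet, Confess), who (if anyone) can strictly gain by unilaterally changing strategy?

Country 1 at (Quiet, Confess) earns 2; deviating to Confess yields 13 — a strict improvement.
Country 2 earns 9; deviating to Quiet yields 13 — a strict improvement.
Both Country 1 and Country 2 have strictly profitable deviations.

Both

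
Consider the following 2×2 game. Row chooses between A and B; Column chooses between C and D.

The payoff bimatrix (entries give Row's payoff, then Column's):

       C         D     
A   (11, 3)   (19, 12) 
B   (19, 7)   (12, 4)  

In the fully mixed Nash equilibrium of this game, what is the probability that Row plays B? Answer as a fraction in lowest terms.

3/4

Let p be the probability that Row plays A. In a completely mixed equilibrium, Column must be indifferent between C and D.
Column's expected payoff from C is 3p + 7(1−p); from D it is 12p + 4(1−p).
Setting these equal: −4p + 7 = 8p + 4, so p = 1/4.
Therefore Row plays B with probability 1 − 1/4 = 3/4.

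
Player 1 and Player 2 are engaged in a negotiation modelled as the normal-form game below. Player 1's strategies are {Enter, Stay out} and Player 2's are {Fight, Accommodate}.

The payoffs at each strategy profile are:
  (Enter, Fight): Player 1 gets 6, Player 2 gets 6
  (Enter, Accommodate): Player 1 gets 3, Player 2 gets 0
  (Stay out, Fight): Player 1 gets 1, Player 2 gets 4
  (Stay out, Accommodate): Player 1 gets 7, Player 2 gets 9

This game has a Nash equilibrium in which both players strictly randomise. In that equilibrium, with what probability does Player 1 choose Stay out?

Let p be the probability that Player 1 plays Enter. In a completely mixed equilibrium, Player 2 must be indifferent between Fight and Accommodate.
Player 2's expected payoff from Fight is 6p + 4(1−p); from Accommodate it is 9(1−p).
Setting these equal: 2p + 4 = −9p + 9, so p = 5/11.
Therefore Player 1 plays Stay out with probability 1 − 5/11 = 6/11.

6/11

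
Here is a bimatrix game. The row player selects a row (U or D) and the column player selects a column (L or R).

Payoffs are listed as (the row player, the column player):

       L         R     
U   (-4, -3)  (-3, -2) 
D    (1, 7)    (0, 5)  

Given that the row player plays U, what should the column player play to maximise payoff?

Against U, the column player earns -3 from L and -2 from R.
So R is the best response.

R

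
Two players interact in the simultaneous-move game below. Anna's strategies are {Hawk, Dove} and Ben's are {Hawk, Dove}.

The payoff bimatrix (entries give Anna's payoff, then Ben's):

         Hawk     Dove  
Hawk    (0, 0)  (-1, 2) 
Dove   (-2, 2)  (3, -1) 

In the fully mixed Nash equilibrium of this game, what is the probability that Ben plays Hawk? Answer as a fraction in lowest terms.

Let y be the probability that Ben plays Hawk. In a completely mixed equilibrium, Anna must be indifferent between Hawk and Dove.
Anna's expected payoff from Hawk is −(1−y); from Dove it is −2y + 3(1−y).
Setting these equal: y − 1 = −5y + 3, so y = 2/3.

2/3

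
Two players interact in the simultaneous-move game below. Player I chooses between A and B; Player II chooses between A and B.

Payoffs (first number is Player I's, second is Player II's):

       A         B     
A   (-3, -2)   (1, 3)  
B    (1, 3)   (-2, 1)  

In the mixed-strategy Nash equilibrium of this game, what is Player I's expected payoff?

-5/7

First find y, the probability Player II plays A, from Player I's indifference between A and B: −3y + (1−y) = y − 2(1−y), giving y = 3/7.
Since Player I is indifferent in equilibrium, Player I's expected payoff equals the payoff from either row against (3/7, 4/7). Using A: −3(3/7) + (4/7) = -5/7.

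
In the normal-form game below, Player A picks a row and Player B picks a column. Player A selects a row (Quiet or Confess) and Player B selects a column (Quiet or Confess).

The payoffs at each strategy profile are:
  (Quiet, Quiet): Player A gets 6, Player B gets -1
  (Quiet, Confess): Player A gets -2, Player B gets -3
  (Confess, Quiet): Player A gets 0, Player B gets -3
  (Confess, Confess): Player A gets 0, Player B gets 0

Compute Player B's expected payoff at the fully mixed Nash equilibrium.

-9/5

First find x, the probability Player A plays Quiet, from Player B's indifference between Quiet and Confess: −x − 3(1−x) = −3x, giving x = 3/5.
Since Player B is indifferent in equilibrium, Player B's expected payoff equals the payoff from either column against (3/5, 2/5). Using Quiet: −(3/5) − 3(2/5) = -9/5.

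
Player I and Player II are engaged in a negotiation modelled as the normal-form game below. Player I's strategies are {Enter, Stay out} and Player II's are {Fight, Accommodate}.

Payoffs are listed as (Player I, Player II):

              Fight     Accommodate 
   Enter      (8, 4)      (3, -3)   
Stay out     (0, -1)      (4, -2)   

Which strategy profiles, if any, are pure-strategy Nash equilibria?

(Enter, Fight)

(Enter, Fight): Player I gets 8 ≥ 0 from Stay out, and Player II gets 4 ≥ -3 from Accommodate — Nash equilibrium.
(Enter, Accommodate): Player I prefers Stay out (4 > 3); Player II prefers Fight (4 > -3) — not an equilibrium.
(Stay out, Fight): Player I prefers Enter (8 > 0) — not an equilibrium.
(Stay out, Accommodate): Player II prefers Fight (-1 > -2) — not an equilibrium.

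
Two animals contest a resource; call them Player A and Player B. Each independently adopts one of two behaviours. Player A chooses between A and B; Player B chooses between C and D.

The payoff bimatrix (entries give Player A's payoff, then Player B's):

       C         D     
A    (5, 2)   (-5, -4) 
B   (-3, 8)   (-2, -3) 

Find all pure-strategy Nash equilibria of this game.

(A, C)

(A, C): Player A gets 5 ≥ -3 from B, and Player B gets 2 ≥ -4 from D — Nash equilibrium.
(A, D): Player A prefers B (-2 > -5); Player B prefers C (2 > -4) — not an equilibrium.
(B, C): Player A prefers A (5 > -3) — not an equilibrium.
(B, D): Player B prefers C (8 > -3) — not an equilibrium.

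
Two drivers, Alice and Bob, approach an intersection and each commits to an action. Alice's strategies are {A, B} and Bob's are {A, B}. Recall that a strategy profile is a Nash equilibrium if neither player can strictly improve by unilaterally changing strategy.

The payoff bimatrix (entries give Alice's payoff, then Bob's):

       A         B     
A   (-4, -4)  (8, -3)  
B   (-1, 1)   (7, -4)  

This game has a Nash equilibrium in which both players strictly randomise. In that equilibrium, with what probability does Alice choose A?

5/6

Let r be the probability that Alice plays A. In a completely mixed equilibrium, Bob must be indifferent between A and B.
Bob's expected payoff from A is −4r + (1−r); from B it is −3r − 4(1−r).
Setting these equal: −5r + 1 = r − 4, so r = 5/6.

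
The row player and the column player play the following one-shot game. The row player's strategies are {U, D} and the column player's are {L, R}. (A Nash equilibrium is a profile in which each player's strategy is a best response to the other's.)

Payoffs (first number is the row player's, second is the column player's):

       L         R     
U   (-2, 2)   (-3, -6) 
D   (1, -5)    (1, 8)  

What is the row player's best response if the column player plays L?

Against L, the row player earns -2 from U and 1 from D.
So D is the best response.

D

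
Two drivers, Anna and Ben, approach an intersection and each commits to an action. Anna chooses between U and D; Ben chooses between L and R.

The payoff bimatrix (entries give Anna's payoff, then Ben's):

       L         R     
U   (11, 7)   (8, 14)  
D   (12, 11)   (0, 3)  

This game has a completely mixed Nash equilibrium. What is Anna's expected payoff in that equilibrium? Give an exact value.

32/3

First find q, the probability Ben plays L, from Anna's indifference between U and D: 11q + 8(1−q) = 12q, giving q = 8/9.
Since Anna is indifferent in equilibrium, Anna's expected payoff equals the payoff from either row against (8/9, 1/9). Using U: 11(8/9) + 8(1/9) = 32/3.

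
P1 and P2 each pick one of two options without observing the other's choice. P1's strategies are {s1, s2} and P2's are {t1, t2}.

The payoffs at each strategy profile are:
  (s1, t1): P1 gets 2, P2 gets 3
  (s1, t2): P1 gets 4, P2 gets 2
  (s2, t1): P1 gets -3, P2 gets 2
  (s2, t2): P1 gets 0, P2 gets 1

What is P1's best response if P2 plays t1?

Against t1, P1 earns 2 from s1 and -3 from s2.
So s1 is the best response.

s1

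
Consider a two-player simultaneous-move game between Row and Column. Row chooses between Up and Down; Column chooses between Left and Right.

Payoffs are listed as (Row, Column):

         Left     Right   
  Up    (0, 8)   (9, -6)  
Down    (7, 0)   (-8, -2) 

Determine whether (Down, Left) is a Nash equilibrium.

At (Down, Left), Row earns 7; switching to Up would give 0, so Row has no profitable deviation.
Column earns 0; switching to Right would give -2, so Column has no profitable deviation.
Neither player can gain by a unilateral deviation, so this profile is a Nash equilibrium.

Yes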